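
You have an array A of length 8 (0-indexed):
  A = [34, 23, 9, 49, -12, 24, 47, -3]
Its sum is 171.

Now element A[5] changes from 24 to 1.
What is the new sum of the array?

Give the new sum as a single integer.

Answer: 148

Derivation:
Old value at index 5: 24
New value at index 5: 1
Delta = 1 - 24 = -23
New sum = old_sum + delta = 171 + (-23) = 148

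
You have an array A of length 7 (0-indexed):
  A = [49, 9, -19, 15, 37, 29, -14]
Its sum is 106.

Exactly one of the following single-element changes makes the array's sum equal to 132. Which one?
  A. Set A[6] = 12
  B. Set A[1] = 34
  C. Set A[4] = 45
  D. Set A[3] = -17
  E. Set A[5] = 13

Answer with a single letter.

Answer: A

Derivation:
Option A: A[6] -14->12, delta=26, new_sum=106+(26)=132 <-- matches target
Option B: A[1] 9->34, delta=25, new_sum=106+(25)=131
Option C: A[4] 37->45, delta=8, new_sum=106+(8)=114
Option D: A[3] 15->-17, delta=-32, new_sum=106+(-32)=74
Option E: A[5] 29->13, delta=-16, new_sum=106+(-16)=90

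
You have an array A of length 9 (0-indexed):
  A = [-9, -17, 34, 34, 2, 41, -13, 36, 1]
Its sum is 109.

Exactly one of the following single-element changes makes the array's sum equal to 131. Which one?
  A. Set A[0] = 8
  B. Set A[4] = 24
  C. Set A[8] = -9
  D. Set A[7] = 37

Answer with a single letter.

Option A: A[0] -9->8, delta=17, new_sum=109+(17)=126
Option B: A[4] 2->24, delta=22, new_sum=109+(22)=131 <-- matches target
Option C: A[8] 1->-9, delta=-10, new_sum=109+(-10)=99
Option D: A[7] 36->37, delta=1, new_sum=109+(1)=110

Answer: B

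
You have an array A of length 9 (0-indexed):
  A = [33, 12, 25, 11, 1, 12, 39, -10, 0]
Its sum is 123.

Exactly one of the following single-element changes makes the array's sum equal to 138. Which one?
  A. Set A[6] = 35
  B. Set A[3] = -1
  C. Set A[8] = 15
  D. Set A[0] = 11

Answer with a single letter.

Option A: A[6] 39->35, delta=-4, new_sum=123+(-4)=119
Option B: A[3] 11->-1, delta=-12, new_sum=123+(-12)=111
Option C: A[8] 0->15, delta=15, new_sum=123+(15)=138 <-- matches target
Option D: A[0] 33->11, delta=-22, new_sum=123+(-22)=101

Answer: C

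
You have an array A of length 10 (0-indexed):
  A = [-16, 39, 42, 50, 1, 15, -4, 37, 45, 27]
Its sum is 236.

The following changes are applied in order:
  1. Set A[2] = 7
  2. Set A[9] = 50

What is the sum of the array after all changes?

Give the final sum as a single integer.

Answer: 224

Derivation:
Initial sum: 236
Change 1: A[2] 42 -> 7, delta = -35, sum = 201
Change 2: A[9] 27 -> 50, delta = 23, sum = 224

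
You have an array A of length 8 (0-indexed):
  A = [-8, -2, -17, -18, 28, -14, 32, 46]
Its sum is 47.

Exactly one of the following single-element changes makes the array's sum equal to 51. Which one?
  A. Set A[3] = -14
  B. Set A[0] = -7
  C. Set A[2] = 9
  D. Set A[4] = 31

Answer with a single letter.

Answer: A

Derivation:
Option A: A[3] -18->-14, delta=4, new_sum=47+(4)=51 <-- matches target
Option B: A[0] -8->-7, delta=1, new_sum=47+(1)=48
Option C: A[2] -17->9, delta=26, new_sum=47+(26)=73
Option D: A[4] 28->31, delta=3, new_sum=47+(3)=50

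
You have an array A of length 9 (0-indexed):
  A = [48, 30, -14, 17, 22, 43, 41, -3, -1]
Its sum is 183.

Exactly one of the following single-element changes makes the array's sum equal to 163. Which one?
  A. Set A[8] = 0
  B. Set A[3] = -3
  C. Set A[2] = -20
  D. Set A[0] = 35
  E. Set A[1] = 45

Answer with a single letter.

Answer: B

Derivation:
Option A: A[8] -1->0, delta=1, new_sum=183+(1)=184
Option B: A[3] 17->-3, delta=-20, new_sum=183+(-20)=163 <-- matches target
Option C: A[2] -14->-20, delta=-6, new_sum=183+(-6)=177
Option D: A[0] 48->35, delta=-13, new_sum=183+(-13)=170
Option E: A[1] 30->45, delta=15, new_sum=183+(15)=198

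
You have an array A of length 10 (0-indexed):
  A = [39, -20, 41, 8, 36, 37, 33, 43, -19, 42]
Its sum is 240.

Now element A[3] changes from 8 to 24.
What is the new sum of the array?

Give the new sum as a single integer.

Old value at index 3: 8
New value at index 3: 24
Delta = 24 - 8 = 16
New sum = old_sum + delta = 240 + (16) = 256

Answer: 256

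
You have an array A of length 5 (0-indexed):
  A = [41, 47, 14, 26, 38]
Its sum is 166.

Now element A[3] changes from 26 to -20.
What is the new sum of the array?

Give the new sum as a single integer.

Answer: 120

Derivation:
Old value at index 3: 26
New value at index 3: -20
Delta = -20 - 26 = -46
New sum = old_sum + delta = 166 + (-46) = 120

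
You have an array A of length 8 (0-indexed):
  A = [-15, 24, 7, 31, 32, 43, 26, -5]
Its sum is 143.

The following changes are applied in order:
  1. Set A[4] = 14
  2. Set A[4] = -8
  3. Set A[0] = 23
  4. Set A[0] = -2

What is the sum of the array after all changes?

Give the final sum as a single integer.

Answer: 116

Derivation:
Initial sum: 143
Change 1: A[4] 32 -> 14, delta = -18, sum = 125
Change 2: A[4] 14 -> -8, delta = -22, sum = 103
Change 3: A[0] -15 -> 23, delta = 38, sum = 141
Change 4: A[0] 23 -> -2, delta = -25, sum = 116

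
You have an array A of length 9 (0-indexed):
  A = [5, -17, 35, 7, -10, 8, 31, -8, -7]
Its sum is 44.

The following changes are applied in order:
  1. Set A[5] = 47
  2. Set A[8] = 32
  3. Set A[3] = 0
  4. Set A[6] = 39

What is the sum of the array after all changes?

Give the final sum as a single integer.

Answer: 123

Derivation:
Initial sum: 44
Change 1: A[5] 8 -> 47, delta = 39, sum = 83
Change 2: A[8] -7 -> 32, delta = 39, sum = 122
Change 3: A[3] 7 -> 0, delta = -7, sum = 115
Change 4: A[6] 31 -> 39, delta = 8, sum = 123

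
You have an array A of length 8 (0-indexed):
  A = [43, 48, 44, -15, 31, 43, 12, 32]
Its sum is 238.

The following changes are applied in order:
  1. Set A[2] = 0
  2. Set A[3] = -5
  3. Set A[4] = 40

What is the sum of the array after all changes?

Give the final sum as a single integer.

Initial sum: 238
Change 1: A[2] 44 -> 0, delta = -44, sum = 194
Change 2: A[3] -15 -> -5, delta = 10, sum = 204
Change 3: A[4] 31 -> 40, delta = 9, sum = 213

Answer: 213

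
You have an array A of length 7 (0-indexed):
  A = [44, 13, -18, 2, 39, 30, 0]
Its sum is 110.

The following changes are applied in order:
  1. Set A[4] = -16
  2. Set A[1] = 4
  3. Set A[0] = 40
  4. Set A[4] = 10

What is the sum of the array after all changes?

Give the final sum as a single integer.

Initial sum: 110
Change 1: A[4] 39 -> -16, delta = -55, sum = 55
Change 2: A[1] 13 -> 4, delta = -9, sum = 46
Change 3: A[0] 44 -> 40, delta = -4, sum = 42
Change 4: A[4] -16 -> 10, delta = 26, sum = 68

Answer: 68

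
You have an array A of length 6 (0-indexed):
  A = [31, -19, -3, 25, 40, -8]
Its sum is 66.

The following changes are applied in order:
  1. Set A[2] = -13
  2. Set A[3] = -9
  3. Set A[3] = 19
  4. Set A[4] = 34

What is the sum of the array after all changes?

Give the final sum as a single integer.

Initial sum: 66
Change 1: A[2] -3 -> -13, delta = -10, sum = 56
Change 2: A[3] 25 -> -9, delta = -34, sum = 22
Change 3: A[3] -9 -> 19, delta = 28, sum = 50
Change 4: A[4] 40 -> 34, delta = -6, sum = 44

Answer: 44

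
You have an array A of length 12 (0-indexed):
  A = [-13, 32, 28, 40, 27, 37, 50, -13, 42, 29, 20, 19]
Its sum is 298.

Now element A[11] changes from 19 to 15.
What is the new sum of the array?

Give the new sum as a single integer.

Answer: 294

Derivation:
Old value at index 11: 19
New value at index 11: 15
Delta = 15 - 19 = -4
New sum = old_sum + delta = 298 + (-4) = 294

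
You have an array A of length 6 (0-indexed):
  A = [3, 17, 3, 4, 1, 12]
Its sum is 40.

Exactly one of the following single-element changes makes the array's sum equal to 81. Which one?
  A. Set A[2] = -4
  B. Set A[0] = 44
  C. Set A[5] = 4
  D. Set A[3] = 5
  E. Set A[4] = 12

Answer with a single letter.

Answer: B

Derivation:
Option A: A[2] 3->-4, delta=-7, new_sum=40+(-7)=33
Option B: A[0] 3->44, delta=41, new_sum=40+(41)=81 <-- matches target
Option C: A[5] 12->4, delta=-8, new_sum=40+(-8)=32
Option D: A[3] 4->5, delta=1, new_sum=40+(1)=41
Option E: A[4] 1->12, delta=11, new_sum=40+(11)=51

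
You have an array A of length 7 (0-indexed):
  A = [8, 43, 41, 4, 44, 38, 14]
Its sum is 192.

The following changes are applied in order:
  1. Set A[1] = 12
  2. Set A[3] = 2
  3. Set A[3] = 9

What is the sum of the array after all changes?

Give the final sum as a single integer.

Answer: 166

Derivation:
Initial sum: 192
Change 1: A[1] 43 -> 12, delta = -31, sum = 161
Change 2: A[3] 4 -> 2, delta = -2, sum = 159
Change 3: A[3] 2 -> 9, delta = 7, sum = 166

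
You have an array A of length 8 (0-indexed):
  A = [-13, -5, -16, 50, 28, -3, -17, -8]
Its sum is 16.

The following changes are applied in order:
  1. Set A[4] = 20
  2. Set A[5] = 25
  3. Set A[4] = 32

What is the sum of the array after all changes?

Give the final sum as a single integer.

Initial sum: 16
Change 1: A[4] 28 -> 20, delta = -8, sum = 8
Change 2: A[5] -3 -> 25, delta = 28, sum = 36
Change 3: A[4] 20 -> 32, delta = 12, sum = 48

Answer: 48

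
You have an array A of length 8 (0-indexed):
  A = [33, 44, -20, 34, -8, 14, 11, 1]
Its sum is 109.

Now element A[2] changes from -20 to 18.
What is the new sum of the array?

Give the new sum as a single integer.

Old value at index 2: -20
New value at index 2: 18
Delta = 18 - -20 = 38
New sum = old_sum + delta = 109 + (38) = 147

Answer: 147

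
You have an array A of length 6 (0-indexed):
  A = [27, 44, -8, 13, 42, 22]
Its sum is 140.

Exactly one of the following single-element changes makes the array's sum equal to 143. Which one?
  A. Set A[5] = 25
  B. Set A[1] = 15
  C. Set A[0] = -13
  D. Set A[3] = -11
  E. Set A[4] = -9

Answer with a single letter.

Option A: A[5] 22->25, delta=3, new_sum=140+(3)=143 <-- matches target
Option B: A[1] 44->15, delta=-29, new_sum=140+(-29)=111
Option C: A[0] 27->-13, delta=-40, new_sum=140+(-40)=100
Option D: A[3] 13->-11, delta=-24, new_sum=140+(-24)=116
Option E: A[4] 42->-9, delta=-51, new_sum=140+(-51)=89

Answer: A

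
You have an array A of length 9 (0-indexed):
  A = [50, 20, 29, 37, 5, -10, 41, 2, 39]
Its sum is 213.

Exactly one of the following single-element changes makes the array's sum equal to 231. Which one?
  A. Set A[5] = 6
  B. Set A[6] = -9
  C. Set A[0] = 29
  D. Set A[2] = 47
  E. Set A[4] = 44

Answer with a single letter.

Option A: A[5] -10->6, delta=16, new_sum=213+(16)=229
Option B: A[6] 41->-9, delta=-50, new_sum=213+(-50)=163
Option C: A[0] 50->29, delta=-21, new_sum=213+(-21)=192
Option D: A[2] 29->47, delta=18, new_sum=213+(18)=231 <-- matches target
Option E: A[4] 5->44, delta=39, new_sum=213+(39)=252

Answer: D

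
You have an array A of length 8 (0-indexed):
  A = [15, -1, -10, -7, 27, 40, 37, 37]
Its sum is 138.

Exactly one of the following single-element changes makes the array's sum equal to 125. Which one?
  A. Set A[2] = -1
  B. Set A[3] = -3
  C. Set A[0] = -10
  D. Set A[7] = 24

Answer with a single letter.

Answer: D

Derivation:
Option A: A[2] -10->-1, delta=9, new_sum=138+(9)=147
Option B: A[3] -7->-3, delta=4, new_sum=138+(4)=142
Option C: A[0] 15->-10, delta=-25, new_sum=138+(-25)=113
Option D: A[7] 37->24, delta=-13, new_sum=138+(-13)=125 <-- matches target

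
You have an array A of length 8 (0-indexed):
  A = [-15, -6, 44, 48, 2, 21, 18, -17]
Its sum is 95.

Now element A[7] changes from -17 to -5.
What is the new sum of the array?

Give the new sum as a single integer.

Answer: 107

Derivation:
Old value at index 7: -17
New value at index 7: -5
Delta = -5 - -17 = 12
New sum = old_sum + delta = 95 + (12) = 107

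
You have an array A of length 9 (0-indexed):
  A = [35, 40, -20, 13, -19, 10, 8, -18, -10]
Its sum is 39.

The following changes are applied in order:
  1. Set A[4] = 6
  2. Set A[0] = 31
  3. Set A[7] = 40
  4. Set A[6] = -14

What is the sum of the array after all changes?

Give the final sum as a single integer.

Answer: 96

Derivation:
Initial sum: 39
Change 1: A[4] -19 -> 6, delta = 25, sum = 64
Change 2: A[0] 35 -> 31, delta = -4, sum = 60
Change 3: A[7] -18 -> 40, delta = 58, sum = 118
Change 4: A[6] 8 -> -14, delta = -22, sum = 96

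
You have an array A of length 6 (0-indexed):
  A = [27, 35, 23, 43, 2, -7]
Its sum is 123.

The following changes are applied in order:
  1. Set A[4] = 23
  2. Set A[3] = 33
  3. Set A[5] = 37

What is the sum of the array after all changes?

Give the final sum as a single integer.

Initial sum: 123
Change 1: A[4] 2 -> 23, delta = 21, sum = 144
Change 2: A[3] 43 -> 33, delta = -10, sum = 134
Change 3: A[5] -7 -> 37, delta = 44, sum = 178

Answer: 178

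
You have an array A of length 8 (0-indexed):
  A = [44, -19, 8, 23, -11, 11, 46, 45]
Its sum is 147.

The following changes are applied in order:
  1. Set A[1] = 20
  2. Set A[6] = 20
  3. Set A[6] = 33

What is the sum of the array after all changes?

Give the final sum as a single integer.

Answer: 173

Derivation:
Initial sum: 147
Change 1: A[1] -19 -> 20, delta = 39, sum = 186
Change 2: A[6] 46 -> 20, delta = -26, sum = 160
Change 3: A[6] 20 -> 33, delta = 13, sum = 173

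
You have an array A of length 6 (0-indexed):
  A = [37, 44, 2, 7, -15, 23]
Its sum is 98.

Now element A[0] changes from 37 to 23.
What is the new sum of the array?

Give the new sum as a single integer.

Answer: 84

Derivation:
Old value at index 0: 37
New value at index 0: 23
Delta = 23 - 37 = -14
New sum = old_sum + delta = 98 + (-14) = 84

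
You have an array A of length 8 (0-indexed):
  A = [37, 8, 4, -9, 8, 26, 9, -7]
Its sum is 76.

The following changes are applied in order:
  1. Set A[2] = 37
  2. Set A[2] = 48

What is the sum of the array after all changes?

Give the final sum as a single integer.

Answer: 120

Derivation:
Initial sum: 76
Change 1: A[2] 4 -> 37, delta = 33, sum = 109
Change 2: A[2] 37 -> 48, delta = 11, sum = 120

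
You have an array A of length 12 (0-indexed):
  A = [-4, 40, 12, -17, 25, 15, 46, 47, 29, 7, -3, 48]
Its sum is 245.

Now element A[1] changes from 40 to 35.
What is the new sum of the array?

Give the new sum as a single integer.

Answer: 240

Derivation:
Old value at index 1: 40
New value at index 1: 35
Delta = 35 - 40 = -5
New sum = old_sum + delta = 245 + (-5) = 240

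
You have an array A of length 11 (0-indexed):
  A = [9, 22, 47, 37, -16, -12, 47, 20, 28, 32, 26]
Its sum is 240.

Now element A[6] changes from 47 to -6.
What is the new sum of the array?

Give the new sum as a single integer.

Answer: 187

Derivation:
Old value at index 6: 47
New value at index 6: -6
Delta = -6 - 47 = -53
New sum = old_sum + delta = 240 + (-53) = 187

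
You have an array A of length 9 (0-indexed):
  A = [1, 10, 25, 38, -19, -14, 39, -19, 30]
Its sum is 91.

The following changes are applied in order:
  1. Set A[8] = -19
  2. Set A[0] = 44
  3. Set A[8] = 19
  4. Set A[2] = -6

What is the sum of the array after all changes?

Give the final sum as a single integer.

Initial sum: 91
Change 1: A[8] 30 -> -19, delta = -49, sum = 42
Change 2: A[0] 1 -> 44, delta = 43, sum = 85
Change 3: A[8] -19 -> 19, delta = 38, sum = 123
Change 4: A[2] 25 -> -6, delta = -31, sum = 92

Answer: 92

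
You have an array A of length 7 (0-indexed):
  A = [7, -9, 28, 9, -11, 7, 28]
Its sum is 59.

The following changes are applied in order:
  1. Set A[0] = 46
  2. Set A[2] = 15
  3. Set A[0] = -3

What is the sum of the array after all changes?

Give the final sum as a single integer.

Answer: 36

Derivation:
Initial sum: 59
Change 1: A[0] 7 -> 46, delta = 39, sum = 98
Change 2: A[2] 28 -> 15, delta = -13, sum = 85
Change 3: A[0] 46 -> -3, delta = -49, sum = 36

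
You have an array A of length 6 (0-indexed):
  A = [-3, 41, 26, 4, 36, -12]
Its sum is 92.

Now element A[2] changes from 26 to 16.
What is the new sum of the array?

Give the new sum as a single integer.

Answer: 82

Derivation:
Old value at index 2: 26
New value at index 2: 16
Delta = 16 - 26 = -10
New sum = old_sum + delta = 92 + (-10) = 82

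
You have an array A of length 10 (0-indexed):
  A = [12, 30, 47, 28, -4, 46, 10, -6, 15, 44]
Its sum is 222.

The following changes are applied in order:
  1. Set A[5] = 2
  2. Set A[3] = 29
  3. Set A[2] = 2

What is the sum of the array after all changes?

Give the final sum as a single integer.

Initial sum: 222
Change 1: A[5] 46 -> 2, delta = -44, sum = 178
Change 2: A[3] 28 -> 29, delta = 1, sum = 179
Change 3: A[2] 47 -> 2, delta = -45, sum = 134

Answer: 134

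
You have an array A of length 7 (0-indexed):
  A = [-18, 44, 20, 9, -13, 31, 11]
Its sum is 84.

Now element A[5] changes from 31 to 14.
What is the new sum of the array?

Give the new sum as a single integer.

Old value at index 5: 31
New value at index 5: 14
Delta = 14 - 31 = -17
New sum = old_sum + delta = 84 + (-17) = 67

Answer: 67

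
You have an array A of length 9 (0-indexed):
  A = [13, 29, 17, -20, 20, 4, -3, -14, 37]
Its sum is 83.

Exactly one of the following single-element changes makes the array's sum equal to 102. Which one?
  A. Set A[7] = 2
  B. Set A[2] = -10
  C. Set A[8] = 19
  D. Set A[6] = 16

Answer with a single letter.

Answer: D

Derivation:
Option A: A[7] -14->2, delta=16, new_sum=83+(16)=99
Option B: A[2] 17->-10, delta=-27, new_sum=83+(-27)=56
Option C: A[8] 37->19, delta=-18, new_sum=83+(-18)=65
Option D: A[6] -3->16, delta=19, new_sum=83+(19)=102 <-- matches target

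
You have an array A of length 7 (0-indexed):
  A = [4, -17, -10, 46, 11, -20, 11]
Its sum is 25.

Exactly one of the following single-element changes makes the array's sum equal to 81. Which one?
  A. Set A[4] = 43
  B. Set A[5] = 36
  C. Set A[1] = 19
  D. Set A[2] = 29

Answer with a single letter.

Answer: B

Derivation:
Option A: A[4] 11->43, delta=32, new_sum=25+(32)=57
Option B: A[5] -20->36, delta=56, new_sum=25+(56)=81 <-- matches target
Option C: A[1] -17->19, delta=36, new_sum=25+(36)=61
Option D: A[2] -10->29, delta=39, new_sum=25+(39)=64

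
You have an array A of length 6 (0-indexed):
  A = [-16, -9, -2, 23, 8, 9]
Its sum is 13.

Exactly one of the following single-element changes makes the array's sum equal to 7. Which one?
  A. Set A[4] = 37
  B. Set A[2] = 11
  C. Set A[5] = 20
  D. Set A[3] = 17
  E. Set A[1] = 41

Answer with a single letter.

Answer: D

Derivation:
Option A: A[4] 8->37, delta=29, new_sum=13+(29)=42
Option B: A[2] -2->11, delta=13, new_sum=13+(13)=26
Option C: A[5] 9->20, delta=11, new_sum=13+(11)=24
Option D: A[3] 23->17, delta=-6, new_sum=13+(-6)=7 <-- matches target
Option E: A[1] -9->41, delta=50, new_sum=13+(50)=63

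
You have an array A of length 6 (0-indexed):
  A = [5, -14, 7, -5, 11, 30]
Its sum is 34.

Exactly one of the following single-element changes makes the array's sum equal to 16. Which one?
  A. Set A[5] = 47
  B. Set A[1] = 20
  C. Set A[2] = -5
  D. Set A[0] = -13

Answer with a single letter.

Option A: A[5] 30->47, delta=17, new_sum=34+(17)=51
Option B: A[1] -14->20, delta=34, new_sum=34+(34)=68
Option C: A[2] 7->-5, delta=-12, new_sum=34+(-12)=22
Option D: A[0] 5->-13, delta=-18, new_sum=34+(-18)=16 <-- matches target

Answer: D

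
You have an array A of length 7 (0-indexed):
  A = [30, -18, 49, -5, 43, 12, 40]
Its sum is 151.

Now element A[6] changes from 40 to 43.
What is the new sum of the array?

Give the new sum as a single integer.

Old value at index 6: 40
New value at index 6: 43
Delta = 43 - 40 = 3
New sum = old_sum + delta = 151 + (3) = 154

Answer: 154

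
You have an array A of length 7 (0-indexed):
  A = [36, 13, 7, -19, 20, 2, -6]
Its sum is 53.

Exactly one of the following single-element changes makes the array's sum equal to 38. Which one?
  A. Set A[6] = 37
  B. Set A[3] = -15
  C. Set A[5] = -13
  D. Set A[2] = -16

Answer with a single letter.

Answer: C

Derivation:
Option A: A[6] -6->37, delta=43, new_sum=53+(43)=96
Option B: A[3] -19->-15, delta=4, new_sum=53+(4)=57
Option C: A[5] 2->-13, delta=-15, new_sum=53+(-15)=38 <-- matches target
Option D: A[2] 7->-16, delta=-23, new_sum=53+(-23)=30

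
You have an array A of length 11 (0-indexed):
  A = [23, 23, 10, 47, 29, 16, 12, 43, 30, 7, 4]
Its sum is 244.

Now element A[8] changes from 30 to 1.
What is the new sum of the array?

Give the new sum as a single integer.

Answer: 215

Derivation:
Old value at index 8: 30
New value at index 8: 1
Delta = 1 - 30 = -29
New sum = old_sum + delta = 244 + (-29) = 215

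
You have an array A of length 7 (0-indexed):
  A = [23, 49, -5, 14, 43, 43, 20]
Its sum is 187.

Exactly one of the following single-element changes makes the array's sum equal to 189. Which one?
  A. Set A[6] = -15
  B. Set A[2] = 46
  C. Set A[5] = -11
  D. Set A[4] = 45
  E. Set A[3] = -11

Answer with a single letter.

Answer: D

Derivation:
Option A: A[6] 20->-15, delta=-35, new_sum=187+(-35)=152
Option B: A[2] -5->46, delta=51, new_sum=187+(51)=238
Option C: A[5] 43->-11, delta=-54, new_sum=187+(-54)=133
Option D: A[4] 43->45, delta=2, new_sum=187+(2)=189 <-- matches target
Option E: A[3] 14->-11, delta=-25, new_sum=187+(-25)=162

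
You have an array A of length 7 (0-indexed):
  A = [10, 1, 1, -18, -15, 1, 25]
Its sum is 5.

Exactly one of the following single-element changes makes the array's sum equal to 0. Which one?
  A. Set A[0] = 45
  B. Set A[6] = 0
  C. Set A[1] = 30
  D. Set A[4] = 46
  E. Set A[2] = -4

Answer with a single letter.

Option A: A[0] 10->45, delta=35, new_sum=5+(35)=40
Option B: A[6] 25->0, delta=-25, new_sum=5+(-25)=-20
Option C: A[1] 1->30, delta=29, new_sum=5+(29)=34
Option D: A[4] -15->46, delta=61, new_sum=5+(61)=66
Option E: A[2] 1->-4, delta=-5, new_sum=5+(-5)=0 <-- matches target

Answer: E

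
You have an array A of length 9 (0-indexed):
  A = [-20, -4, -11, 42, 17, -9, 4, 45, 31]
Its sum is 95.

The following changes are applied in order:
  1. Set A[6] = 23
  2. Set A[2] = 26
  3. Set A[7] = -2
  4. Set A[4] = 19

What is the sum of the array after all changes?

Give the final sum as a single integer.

Answer: 106

Derivation:
Initial sum: 95
Change 1: A[6] 4 -> 23, delta = 19, sum = 114
Change 2: A[2] -11 -> 26, delta = 37, sum = 151
Change 3: A[7] 45 -> -2, delta = -47, sum = 104
Change 4: A[4] 17 -> 19, delta = 2, sum = 106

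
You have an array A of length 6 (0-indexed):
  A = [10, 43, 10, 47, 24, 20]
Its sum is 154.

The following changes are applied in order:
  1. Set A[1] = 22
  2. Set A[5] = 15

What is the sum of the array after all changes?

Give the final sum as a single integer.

Answer: 128

Derivation:
Initial sum: 154
Change 1: A[1] 43 -> 22, delta = -21, sum = 133
Change 2: A[5] 20 -> 15, delta = -5, sum = 128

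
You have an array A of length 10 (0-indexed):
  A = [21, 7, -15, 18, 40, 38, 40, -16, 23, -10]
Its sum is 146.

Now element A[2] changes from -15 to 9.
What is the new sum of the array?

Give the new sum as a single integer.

Answer: 170

Derivation:
Old value at index 2: -15
New value at index 2: 9
Delta = 9 - -15 = 24
New sum = old_sum + delta = 146 + (24) = 170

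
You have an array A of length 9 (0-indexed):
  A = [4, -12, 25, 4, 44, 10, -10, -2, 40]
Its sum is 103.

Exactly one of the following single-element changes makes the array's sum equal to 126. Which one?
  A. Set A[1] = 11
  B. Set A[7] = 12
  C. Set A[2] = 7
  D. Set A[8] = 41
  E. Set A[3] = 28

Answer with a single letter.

Answer: A

Derivation:
Option A: A[1] -12->11, delta=23, new_sum=103+(23)=126 <-- matches target
Option B: A[7] -2->12, delta=14, new_sum=103+(14)=117
Option C: A[2] 25->7, delta=-18, new_sum=103+(-18)=85
Option D: A[8] 40->41, delta=1, new_sum=103+(1)=104
Option E: A[3] 4->28, delta=24, new_sum=103+(24)=127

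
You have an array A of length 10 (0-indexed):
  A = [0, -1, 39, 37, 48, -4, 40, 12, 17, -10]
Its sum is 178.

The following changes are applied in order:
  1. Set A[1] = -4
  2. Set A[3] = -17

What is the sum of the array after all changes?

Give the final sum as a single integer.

Initial sum: 178
Change 1: A[1] -1 -> -4, delta = -3, sum = 175
Change 2: A[3] 37 -> -17, delta = -54, sum = 121

Answer: 121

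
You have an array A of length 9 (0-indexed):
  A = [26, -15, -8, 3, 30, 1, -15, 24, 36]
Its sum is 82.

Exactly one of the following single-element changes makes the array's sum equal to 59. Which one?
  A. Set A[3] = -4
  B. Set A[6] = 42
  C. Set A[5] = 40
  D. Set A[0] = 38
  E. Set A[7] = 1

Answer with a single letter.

Option A: A[3] 3->-4, delta=-7, new_sum=82+(-7)=75
Option B: A[6] -15->42, delta=57, new_sum=82+(57)=139
Option C: A[5] 1->40, delta=39, new_sum=82+(39)=121
Option D: A[0] 26->38, delta=12, new_sum=82+(12)=94
Option E: A[7] 24->1, delta=-23, new_sum=82+(-23)=59 <-- matches target

Answer: E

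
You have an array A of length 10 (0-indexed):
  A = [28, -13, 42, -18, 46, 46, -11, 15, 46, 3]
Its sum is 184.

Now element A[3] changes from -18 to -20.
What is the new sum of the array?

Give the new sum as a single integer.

Answer: 182

Derivation:
Old value at index 3: -18
New value at index 3: -20
Delta = -20 - -18 = -2
New sum = old_sum + delta = 184 + (-2) = 182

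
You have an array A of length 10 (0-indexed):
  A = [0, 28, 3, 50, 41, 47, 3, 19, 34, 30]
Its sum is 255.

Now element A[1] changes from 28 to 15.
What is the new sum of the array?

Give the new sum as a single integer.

Old value at index 1: 28
New value at index 1: 15
Delta = 15 - 28 = -13
New sum = old_sum + delta = 255 + (-13) = 242

Answer: 242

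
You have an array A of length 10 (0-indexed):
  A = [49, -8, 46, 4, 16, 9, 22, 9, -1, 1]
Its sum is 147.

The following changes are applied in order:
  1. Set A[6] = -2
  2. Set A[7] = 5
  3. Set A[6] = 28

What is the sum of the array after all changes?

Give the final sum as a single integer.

Initial sum: 147
Change 1: A[6] 22 -> -2, delta = -24, sum = 123
Change 2: A[7] 9 -> 5, delta = -4, sum = 119
Change 3: A[6] -2 -> 28, delta = 30, sum = 149

Answer: 149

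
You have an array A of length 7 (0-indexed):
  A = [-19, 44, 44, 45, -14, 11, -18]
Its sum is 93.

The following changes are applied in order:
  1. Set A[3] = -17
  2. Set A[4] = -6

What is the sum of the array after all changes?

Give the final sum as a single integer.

Initial sum: 93
Change 1: A[3] 45 -> -17, delta = -62, sum = 31
Change 2: A[4] -14 -> -6, delta = 8, sum = 39

Answer: 39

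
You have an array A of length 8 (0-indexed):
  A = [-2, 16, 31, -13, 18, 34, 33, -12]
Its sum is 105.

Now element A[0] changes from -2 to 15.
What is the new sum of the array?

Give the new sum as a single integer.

Answer: 122

Derivation:
Old value at index 0: -2
New value at index 0: 15
Delta = 15 - -2 = 17
New sum = old_sum + delta = 105 + (17) = 122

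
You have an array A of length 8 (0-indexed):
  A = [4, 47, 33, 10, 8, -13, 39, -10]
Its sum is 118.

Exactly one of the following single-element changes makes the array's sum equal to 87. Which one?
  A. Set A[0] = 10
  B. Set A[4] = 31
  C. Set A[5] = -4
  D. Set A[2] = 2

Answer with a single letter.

Answer: D

Derivation:
Option A: A[0] 4->10, delta=6, new_sum=118+(6)=124
Option B: A[4] 8->31, delta=23, new_sum=118+(23)=141
Option C: A[5] -13->-4, delta=9, new_sum=118+(9)=127
Option D: A[2] 33->2, delta=-31, new_sum=118+(-31)=87 <-- matches target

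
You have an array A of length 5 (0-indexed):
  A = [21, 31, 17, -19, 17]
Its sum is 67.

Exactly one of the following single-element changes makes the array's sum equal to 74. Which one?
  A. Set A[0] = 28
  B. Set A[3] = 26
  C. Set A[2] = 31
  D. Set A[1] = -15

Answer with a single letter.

Option A: A[0] 21->28, delta=7, new_sum=67+(7)=74 <-- matches target
Option B: A[3] -19->26, delta=45, new_sum=67+(45)=112
Option C: A[2] 17->31, delta=14, new_sum=67+(14)=81
Option D: A[1] 31->-15, delta=-46, new_sum=67+(-46)=21

Answer: A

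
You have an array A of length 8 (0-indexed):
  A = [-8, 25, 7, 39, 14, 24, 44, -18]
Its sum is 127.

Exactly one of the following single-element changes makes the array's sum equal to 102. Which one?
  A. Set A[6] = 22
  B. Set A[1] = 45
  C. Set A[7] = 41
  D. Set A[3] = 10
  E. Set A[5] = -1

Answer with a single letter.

Option A: A[6] 44->22, delta=-22, new_sum=127+(-22)=105
Option B: A[1] 25->45, delta=20, new_sum=127+(20)=147
Option C: A[7] -18->41, delta=59, new_sum=127+(59)=186
Option D: A[3] 39->10, delta=-29, new_sum=127+(-29)=98
Option E: A[5] 24->-1, delta=-25, new_sum=127+(-25)=102 <-- matches target

Answer: E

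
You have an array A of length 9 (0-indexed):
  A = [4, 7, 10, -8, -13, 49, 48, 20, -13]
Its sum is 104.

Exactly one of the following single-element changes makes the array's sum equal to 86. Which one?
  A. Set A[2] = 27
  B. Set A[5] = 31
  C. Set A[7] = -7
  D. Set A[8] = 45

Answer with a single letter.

Answer: B

Derivation:
Option A: A[2] 10->27, delta=17, new_sum=104+(17)=121
Option B: A[5] 49->31, delta=-18, new_sum=104+(-18)=86 <-- matches target
Option C: A[7] 20->-7, delta=-27, new_sum=104+(-27)=77
Option D: A[8] -13->45, delta=58, new_sum=104+(58)=162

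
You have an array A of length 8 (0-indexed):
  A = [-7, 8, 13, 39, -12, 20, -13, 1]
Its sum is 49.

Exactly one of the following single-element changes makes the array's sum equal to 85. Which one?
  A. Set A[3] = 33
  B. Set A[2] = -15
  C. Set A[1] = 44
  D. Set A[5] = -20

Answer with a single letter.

Answer: C

Derivation:
Option A: A[3] 39->33, delta=-6, new_sum=49+(-6)=43
Option B: A[2] 13->-15, delta=-28, new_sum=49+(-28)=21
Option C: A[1] 8->44, delta=36, new_sum=49+(36)=85 <-- matches target
Option D: A[5] 20->-20, delta=-40, new_sum=49+(-40)=9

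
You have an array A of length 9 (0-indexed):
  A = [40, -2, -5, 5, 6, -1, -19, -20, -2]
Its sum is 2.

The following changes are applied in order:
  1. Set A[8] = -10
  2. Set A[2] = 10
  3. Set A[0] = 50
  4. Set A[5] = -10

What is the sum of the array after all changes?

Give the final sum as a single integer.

Initial sum: 2
Change 1: A[8] -2 -> -10, delta = -8, sum = -6
Change 2: A[2] -5 -> 10, delta = 15, sum = 9
Change 3: A[0] 40 -> 50, delta = 10, sum = 19
Change 4: A[5] -1 -> -10, delta = -9, sum = 10

Answer: 10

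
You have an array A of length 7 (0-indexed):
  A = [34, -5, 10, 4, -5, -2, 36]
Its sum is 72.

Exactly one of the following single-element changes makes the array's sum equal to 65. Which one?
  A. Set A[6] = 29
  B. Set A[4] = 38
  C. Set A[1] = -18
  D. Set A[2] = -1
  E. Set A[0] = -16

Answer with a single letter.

Option A: A[6] 36->29, delta=-7, new_sum=72+(-7)=65 <-- matches target
Option B: A[4] -5->38, delta=43, new_sum=72+(43)=115
Option C: A[1] -5->-18, delta=-13, new_sum=72+(-13)=59
Option D: A[2] 10->-1, delta=-11, new_sum=72+(-11)=61
Option E: A[0] 34->-16, delta=-50, new_sum=72+(-50)=22

Answer: A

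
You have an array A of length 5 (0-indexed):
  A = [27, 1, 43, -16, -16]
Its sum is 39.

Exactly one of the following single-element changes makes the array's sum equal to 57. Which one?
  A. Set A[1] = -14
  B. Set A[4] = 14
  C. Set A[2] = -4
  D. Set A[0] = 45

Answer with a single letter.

Answer: D

Derivation:
Option A: A[1] 1->-14, delta=-15, new_sum=39+(-15)=24
Option B: A[4] -16->14, delta=30, new_sum=39+(30)=69
Option C: A[2] 43->-4, delta=-47, new_sum=39+(-47)=-8
Option D: A[0] 27->45, delta=18, new_sum=39+(18)=57 <-- matches target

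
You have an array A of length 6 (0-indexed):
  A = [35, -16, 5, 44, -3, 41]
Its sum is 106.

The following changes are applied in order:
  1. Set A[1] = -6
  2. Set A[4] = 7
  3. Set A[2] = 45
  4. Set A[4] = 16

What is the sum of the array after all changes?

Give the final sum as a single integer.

Initial sum: 106
Change 1: A[1] -16 -> -6, delta = 10, sum = 116
Change 2: A[4] -3 -> 7, delta = 10, sum = 126
Change 3: A[2] 5 -> 45, delta = 40, sum = 166
Change 4: A[4] 7 -> 16, delta = 9, sum = 175

Answer: 175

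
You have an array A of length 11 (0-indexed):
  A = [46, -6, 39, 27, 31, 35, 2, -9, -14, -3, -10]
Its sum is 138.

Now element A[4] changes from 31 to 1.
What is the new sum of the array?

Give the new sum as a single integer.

Old value at index 4: 31
New value at index 4: 1
Delta = 1 - 31 = -30
New sum = old_sum + delta = 138 + (-30) = 108

Answer: 108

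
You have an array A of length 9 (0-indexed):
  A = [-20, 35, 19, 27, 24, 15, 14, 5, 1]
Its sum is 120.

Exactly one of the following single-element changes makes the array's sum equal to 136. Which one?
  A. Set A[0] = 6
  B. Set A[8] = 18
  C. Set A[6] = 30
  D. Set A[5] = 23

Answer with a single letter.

Option A: A[0] -20->6, delta=26, new_sum=120+(26)=146
Option B: A[8] 1->18, delta=17, new_sum=120+(17)=137
Option C: A[6] 14->30, delta=16, new_sum=120+(16)=136 <-- matches target
Option D: A[5] 15->23, delta=8, new_sum=120+(8)=128

Answer: C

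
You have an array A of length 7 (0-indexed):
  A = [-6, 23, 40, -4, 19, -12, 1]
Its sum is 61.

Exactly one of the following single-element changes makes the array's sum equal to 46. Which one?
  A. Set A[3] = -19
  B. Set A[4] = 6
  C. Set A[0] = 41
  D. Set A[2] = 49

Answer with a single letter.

Answer: A

Derivation:
Option A: A[3] -4->-19, delta=-15, new_sum=61+(-15)=46 <-- matches target
Option B: A[4] 19->6, delta=-13, new_sum=61+(-13)=48
Option C: A[0] -6->41, delta=47, new_sum=61+(47)=108
Option D: A[2] 40->49, delta=9, new_sum=61+(9)=70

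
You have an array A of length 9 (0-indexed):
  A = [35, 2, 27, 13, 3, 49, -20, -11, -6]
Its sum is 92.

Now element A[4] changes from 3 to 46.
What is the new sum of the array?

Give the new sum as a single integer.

Answer: 135

Derivation:
Old value at index 4: 3
New value at index 4: 46
Delta = 46 - 3 = 43
New sum = old_sum + delta = 92 + (43) = 135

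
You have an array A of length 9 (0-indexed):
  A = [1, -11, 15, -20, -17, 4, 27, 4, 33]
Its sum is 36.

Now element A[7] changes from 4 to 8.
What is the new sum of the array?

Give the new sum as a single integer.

Answer: 40

Derivation:
Old value at index 7: 4
New value at index 7: 8
Delta = 8 - 4 = 4
New sum = old_sum + delta = 36 + (4) = 40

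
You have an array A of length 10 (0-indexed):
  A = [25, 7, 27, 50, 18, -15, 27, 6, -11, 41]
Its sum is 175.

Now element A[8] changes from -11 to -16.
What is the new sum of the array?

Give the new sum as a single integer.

Old value at index 8: -11
New value at index 8: -16
Delta = -16 - -11 = -5
New sum = old_sum + delta = 175 + (-5) = 170

Answer: 170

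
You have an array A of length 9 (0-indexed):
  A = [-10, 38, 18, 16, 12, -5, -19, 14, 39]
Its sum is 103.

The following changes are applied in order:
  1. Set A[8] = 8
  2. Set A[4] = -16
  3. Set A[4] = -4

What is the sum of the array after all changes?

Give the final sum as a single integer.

Initial sum: 103
Change 1: A[8] 39 -> 8, delta = -31, sum = 72
Change 2: A[4] 12 -> -16, delta = -28, sum = 44
Change 3: A[4] -16 -> -4, delta = 12, sum = 56

Answer: 56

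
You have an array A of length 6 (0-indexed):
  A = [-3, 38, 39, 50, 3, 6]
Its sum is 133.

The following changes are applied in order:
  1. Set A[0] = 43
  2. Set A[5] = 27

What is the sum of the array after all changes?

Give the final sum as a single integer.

Initial sum: 133
Change 1: A[0] -3 -> 43, delta = 46, sum = 179
Change 2: A[5] 6 -> 27, delta = 21, sum = 200

Answer: 200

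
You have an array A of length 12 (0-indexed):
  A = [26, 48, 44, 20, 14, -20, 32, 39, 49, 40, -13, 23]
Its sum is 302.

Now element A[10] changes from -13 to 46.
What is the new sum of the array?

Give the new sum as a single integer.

Old value at index 10: -13
New value at index 10: 46
Delta = 46 - -13 = 59
New sum = old_sum + delta = 302 + (59) = 361

Answer: 361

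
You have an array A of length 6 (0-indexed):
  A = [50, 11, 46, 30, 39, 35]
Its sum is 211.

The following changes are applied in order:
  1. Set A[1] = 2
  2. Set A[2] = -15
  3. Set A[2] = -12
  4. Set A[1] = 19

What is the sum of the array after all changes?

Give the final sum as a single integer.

Answer: 161

Derivation:
Initial sum: 211
Change 1: A[1] 11 -> 2, delta = -9, sum = 202
Change 2: A[2] 46 -> -15, delta = -61, sum = 141
Change 3: A[2] -15 -> -12, delta = 3, sum = 144
Change 4: A[1] 2 -> 19, delta = 17, sum = 161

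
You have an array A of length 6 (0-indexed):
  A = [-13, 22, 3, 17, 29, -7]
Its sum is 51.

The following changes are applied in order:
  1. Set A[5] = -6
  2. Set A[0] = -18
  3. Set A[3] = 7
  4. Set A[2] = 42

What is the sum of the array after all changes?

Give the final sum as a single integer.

Answer: 76

Derivation:
Initial sum: 51
Change 1: A[5] -7 -> -6, delta = 1, sum = 52
Change 2: A[0] -13 -> -18, delta = -5, sum = 47
Change 3: A[3] 17 -> 7, delta = -10, sum = 37
Change 4: A[2] 3 -> 42, delta = 39, sum = 76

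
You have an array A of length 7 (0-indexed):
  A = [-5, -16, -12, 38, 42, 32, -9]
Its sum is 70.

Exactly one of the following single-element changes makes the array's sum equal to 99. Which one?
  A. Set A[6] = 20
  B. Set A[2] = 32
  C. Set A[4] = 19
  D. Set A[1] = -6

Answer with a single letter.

Answer: A

Derivation:
Option A: A[6] -9->20, delta=29, new_sum=70+(29)=99 <-- matches target
Option B: A[2] -12->32, delta=44, new_sum=70+(44)=114
Option C: A[4] 42->19, delta=-23, new_sum=70+(-23)=47
Option D: A[1] -16->-6, delta=10, new_sum=70+(10)=80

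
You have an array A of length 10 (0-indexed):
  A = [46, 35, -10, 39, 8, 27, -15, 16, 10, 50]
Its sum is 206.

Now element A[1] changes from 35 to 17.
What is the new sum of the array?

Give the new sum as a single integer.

Answer: 188

Derivation:
Old value at index 1: 35
New value at index 1: 17
Delta = 17 - 35 = -18
New sum = old_sum + delta = 206 + (-18) = 188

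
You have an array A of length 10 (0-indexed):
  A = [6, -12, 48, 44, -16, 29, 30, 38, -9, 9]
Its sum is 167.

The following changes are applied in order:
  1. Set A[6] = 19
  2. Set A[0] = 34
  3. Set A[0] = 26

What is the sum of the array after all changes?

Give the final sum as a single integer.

Initial sum: 167
Change 1: A[6] 30 -> 19, delta = -11, sum = 156
Change 2: A[0] 6 -> 34, delta = 28, sum = 184
Change 3: A[0] 34 -> 26, delta = -8, sum = 176

Answer: 176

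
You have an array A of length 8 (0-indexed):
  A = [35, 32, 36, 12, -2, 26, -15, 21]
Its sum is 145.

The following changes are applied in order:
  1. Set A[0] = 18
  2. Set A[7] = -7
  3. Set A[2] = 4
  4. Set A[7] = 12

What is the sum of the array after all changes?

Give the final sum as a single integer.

Answer: 87

Derivation:
Initial sum: 145
Change 1: A[0] 35 -> 18, delta = -17, sum = 128
Change 2: A[7] 21 -> -7, delta = -28, sum = 100
Change 3: A[2] 36 -> 4, delta = -32, sum = 68
Change 4: A[7] -7 -> 12, delta = 19, sum = 87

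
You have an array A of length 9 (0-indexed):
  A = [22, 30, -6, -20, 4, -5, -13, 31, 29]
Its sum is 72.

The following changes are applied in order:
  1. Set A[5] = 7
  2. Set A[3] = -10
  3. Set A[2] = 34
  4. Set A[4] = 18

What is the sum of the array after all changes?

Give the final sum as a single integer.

Answer: 148

Derivation:
Initial sum: 72
Change 1: A[5] -5 -> 7, delta = 12, sum = 84
Change 2: A[3] -20 -> -10, delta = 10, sum = 94
Change 3: A[2] -6 -> 34, delta = 40, sum = 134
Change 4: A[4] 4 -> 18, delta = 14, sum = 148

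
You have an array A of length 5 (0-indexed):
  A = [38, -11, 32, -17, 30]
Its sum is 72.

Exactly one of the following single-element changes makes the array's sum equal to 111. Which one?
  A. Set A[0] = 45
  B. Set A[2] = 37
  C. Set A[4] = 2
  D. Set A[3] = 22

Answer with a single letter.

Answer: D

Derivation:
Option A: A[0] 38->45, delta=7, new_sum=72+(7)=79
Option B: A[2] 32->37, delta=5, new_sum=72+(5)=77
Option C: A[4] 30->2, delta=-28, new_sum=72+(-28)=44
Option D: A[3] -17->22, delta=39, new_sum=72+(39)=111 <-- matches target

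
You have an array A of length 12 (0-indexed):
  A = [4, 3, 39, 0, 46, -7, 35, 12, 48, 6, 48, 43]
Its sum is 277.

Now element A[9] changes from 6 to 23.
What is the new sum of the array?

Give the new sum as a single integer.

Answer: 294

Derivation:
Old value at index 9: 6
New value at index 9: 23
Delta = 23 - 6 = 17
New sum = old_sum + delta = 277 + (17) = 294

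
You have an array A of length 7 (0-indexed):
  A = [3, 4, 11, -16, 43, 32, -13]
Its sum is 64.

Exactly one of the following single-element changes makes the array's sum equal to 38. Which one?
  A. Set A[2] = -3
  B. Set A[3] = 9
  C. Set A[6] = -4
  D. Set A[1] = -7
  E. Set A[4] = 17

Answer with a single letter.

Option A: A[2] 11->-3, delta=-14, new_sum=64+(-14)=50
Option B: A[3] -16->9, delta=25, new_sum=64+(25)=89
Option C: A[6] -13->-4, delta=9, new_sum=64+(9)=73
Option D: A[1] 4->-7, delta=-11, new_sum=64+(-11)=53
Option E: A[4] 43->17, delta=-26, new_sum=64+(-26)=38 <-- matches target

Answer: E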